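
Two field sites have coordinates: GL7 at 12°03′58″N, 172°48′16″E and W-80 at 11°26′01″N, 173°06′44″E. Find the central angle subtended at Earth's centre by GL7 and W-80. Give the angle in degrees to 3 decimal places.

0.701°

GL7: φ = +12.06611°, λ = +172.80444°
W-80: φ = +11.43361°, λ = +173.11222°
Δφ = -0.6325°,  Δλ = 0.3078°
a = sin²(Δφ/2) + cos φ₁ cos φ₂ sin²(Δλ/2) = 0.000037
c = 2·arcsin(√a) = 0.012228 rad = 0.7006°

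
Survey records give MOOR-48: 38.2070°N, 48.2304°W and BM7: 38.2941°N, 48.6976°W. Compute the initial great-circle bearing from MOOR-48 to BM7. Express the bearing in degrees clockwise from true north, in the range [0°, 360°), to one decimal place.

Δλ = -0.4672°
y = sin Δλ · cos φ₂ = -0.006400
x = cos φ₁ sin φ₂ − sin φ₁ cos φ₂ cos Δλ = 0.001536
θ = atan2(y, x) = -76.5009° → 283.4991° (mod 360°)

283.5°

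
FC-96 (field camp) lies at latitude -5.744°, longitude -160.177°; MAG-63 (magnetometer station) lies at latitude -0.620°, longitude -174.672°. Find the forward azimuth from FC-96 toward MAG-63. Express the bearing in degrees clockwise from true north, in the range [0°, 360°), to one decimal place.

Δλ = -14.4950°
y = sin Δλ · cos φ₂ = -0.250281
x = cos φ₁ sin φ₂ − sin φ₁ cos φ₂ cos Δλ = 0.086126
θ = atan2(y, x) = -71.0108° → 288.9892° (mod 360°)

289.0°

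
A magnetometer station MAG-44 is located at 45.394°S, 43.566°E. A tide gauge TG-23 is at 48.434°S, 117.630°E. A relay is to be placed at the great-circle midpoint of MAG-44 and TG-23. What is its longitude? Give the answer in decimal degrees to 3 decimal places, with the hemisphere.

79.372°E

Bx = cos φ₂ cos Δλ = 0.182168,  By = cos φ₂ sin Δλ = 0.637984
φₘ = atan2(sin φ₁ + sin φ₂, √((cos φ₁ + Bx)² + By²)) = -53.24614°
λₘ = λ₁ + atan2(By, cos φ₁ + Bx) = 79.37187°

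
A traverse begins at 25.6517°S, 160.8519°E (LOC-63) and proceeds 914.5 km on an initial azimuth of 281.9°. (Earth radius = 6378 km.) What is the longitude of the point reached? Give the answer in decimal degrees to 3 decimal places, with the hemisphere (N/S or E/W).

152.069°E

δ = d/R = 914.5/6378 = 0.143384 rad
φ₂ = arcsin(sin φ₁ cos δ + cos φ₁ sin δ cos θ)
   = arcsin(-0.43290·0.98974 + 0.90144·0.14289·0.20620) = -23.69676°
λ₂ = λ₁ + atan2(sin θ sin δ cos φ₁, cos δ − sin φ₁ sin φ₂) = 152.06868°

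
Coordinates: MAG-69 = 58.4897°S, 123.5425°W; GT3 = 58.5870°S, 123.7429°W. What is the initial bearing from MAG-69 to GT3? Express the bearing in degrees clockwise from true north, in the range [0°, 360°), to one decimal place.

227.0°

Δλ = -0.2004°
y = sin Δλ · cos φ₂ = -0.001823
x = cos φ₁ sin φ₂ − sin φ₁ cos φ₂ cos Δλ = -0.001701
θ = atan2(y, x) = -133.0163° → 226.9837° (mod 360°)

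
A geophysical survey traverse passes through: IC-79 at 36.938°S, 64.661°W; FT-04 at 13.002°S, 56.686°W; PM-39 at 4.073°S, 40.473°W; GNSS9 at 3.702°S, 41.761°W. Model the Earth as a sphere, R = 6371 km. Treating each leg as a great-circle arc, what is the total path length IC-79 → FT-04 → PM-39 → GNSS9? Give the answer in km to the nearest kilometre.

IC-79→FT-04: c = 0.435955 rad, d = 2777.47 km
FT-04→PM-39: c = 0.320020 rad, d = 2038.84 km
PM-39→GNSS9: c = 0.023344 rad, d = 148.73 km
Total = 2777.47 + 2038.84 + 148.73 = 4965.04 km

4965 km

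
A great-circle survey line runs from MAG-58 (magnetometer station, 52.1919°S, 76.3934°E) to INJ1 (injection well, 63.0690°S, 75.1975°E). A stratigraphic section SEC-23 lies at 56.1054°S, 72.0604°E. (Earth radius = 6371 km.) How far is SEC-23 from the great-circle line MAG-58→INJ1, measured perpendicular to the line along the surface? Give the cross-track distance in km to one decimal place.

δ₁₃ = central angle MAG-58→SEC-23 = 0.081372 rad  (haversine)
θ₁₃ = bearing MAG-58→SEC-23 = 211.222°,  θ₁₂ = bearing MAG-58→INJ1 = 182.867°
dₓₜ = R·arcsin(sin δ₁₃ · sin(θ₁₃ − θ₁₂)) = 6371·arcsin(0.08128·sin(28.356°)) = 246.011 km
|dₓₜ| = 246.011 km

246.0 km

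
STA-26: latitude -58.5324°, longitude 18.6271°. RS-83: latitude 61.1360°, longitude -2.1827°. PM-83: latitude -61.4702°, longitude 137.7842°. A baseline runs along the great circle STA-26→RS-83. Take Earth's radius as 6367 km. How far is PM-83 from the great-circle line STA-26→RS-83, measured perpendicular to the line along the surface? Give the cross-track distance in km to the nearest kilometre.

1791 km

δ₁₃ = central angle STA-26→PM-83 = 0.891956 rad  (haversine)
θ₁₃ = bearing STA-26→PM-83 = 147.595°,  θ₁₂ = bearing STA-26→RS-83 = 348.488°
dₓₜ = R·arcsin(sin δ₁₃ · sin(θ₁₃ − θ₁₂)) = 6367·arcsin(0.77830·sin(-200.893°)) = 1790.777 km
|dₓₜ| = 1790.777 km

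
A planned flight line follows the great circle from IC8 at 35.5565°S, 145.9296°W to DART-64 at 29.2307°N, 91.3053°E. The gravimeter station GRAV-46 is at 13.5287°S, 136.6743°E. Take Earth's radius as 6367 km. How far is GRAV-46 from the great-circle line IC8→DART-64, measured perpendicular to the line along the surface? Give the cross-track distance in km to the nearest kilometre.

1428 km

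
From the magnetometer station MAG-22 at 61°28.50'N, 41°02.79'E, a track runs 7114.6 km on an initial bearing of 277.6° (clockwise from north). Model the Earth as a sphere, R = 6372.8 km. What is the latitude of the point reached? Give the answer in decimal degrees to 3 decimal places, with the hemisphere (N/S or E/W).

26.256°N

MAG-22: φ = +61.47500°, λ = +41.04650°
δ = d/R = 7114.6/6372.8 = 1.116401 rad
φ₂ = arcsin(sin φ₁ cos δ + cos φ₁ sin δ cos θ)
   = arcsin(0.87861·0.43892 + 0.47754·0.89853·0.13226) = 26.25630°
λ₂ = λ₁ + atan2(sin θ sin δ cos φ₁, cos δ − sin φ₁ sin φ₂) = -42.21754°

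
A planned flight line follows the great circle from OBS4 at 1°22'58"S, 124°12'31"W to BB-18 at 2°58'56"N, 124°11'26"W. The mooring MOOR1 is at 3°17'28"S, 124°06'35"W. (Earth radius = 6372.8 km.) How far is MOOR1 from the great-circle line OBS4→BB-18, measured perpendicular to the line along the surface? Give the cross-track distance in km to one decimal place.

11.9 km

OBS4: φ = -1.38278°, λ = -124.20861°
BB-18: φ = +2.98222°, λ = -124.19056°
MOOR1: φ = -3.29111°, λ = -124.10972°
δ₁₃ = central angle OBS4→MOOR1 = 0.033351 rad  (haversine)
θ₁₃ = bearing OBS4→MOOR1 = 177.038°,  θ₁₂ = bearing OBS4→BB-18 = 0.237°
dₓₜ = R·arcsin(sin δ₁₃ · sin(θ₁₃ − θ₁₂)) = 6372.8·arcsin(0.03335·sin(176.801°)) = 11.858 km
|dₓₜ| = 11.858 km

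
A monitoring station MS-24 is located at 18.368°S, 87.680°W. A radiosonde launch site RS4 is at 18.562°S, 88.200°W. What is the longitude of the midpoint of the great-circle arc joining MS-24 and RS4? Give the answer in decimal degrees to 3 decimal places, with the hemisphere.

87.940°W

Bx = cos φ₂ cos Δλ = 0.947941,  By = cos φ₂ sin Δλ = -0.008603
φₘ = atan2(sin φ₁ + sin φ₂, √((cos φ₁ + Bx)² + By²)) = -18.46518°
λₘ = λ₁ + atan2(By, cos φ₁ + Bx) = -87.93985°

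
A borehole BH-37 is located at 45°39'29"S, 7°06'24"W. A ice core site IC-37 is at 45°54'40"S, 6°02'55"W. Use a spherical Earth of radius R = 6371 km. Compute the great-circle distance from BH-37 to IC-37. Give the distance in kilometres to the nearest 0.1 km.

86.7 km

BH-37: φ = -45.65806°, λ = -7.10667°
IC-37: φ = -45.91111°, λ = -6.04861°
Δφ = -0.2531°,  Δλ = 1.0581°
a = sin²(Δφ/2) + cos φ₁ cos φ₂ sin²(Δλ/2) = 0.000046
c = 2·arcsin(√a) = 0.013614 rad = 0.7800°
d = R·c = 6371 × 0.013614 = 86.7 km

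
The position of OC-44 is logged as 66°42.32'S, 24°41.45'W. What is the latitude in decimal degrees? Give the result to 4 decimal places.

66° + 42.32′/60 = 66 + 0.70533 = 66.7053°

66.7053°S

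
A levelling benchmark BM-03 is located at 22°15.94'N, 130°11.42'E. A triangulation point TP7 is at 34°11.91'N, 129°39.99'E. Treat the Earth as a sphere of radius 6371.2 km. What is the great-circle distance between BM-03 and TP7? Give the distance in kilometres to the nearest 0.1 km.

1327.9 km

BM-03: φ = +22.26567°, λ = +130.19033°
TP7: φ = +34.19850°, λ = +129.66650°
Δφ = 11.9328°,  Δλ = -0.5238°
a = sin²(Δφ/2) + cos φ₁ cos φ₂ sin²(Δλ/2) = 0.010821
c = 2·arcsin(√a) = 0.208422 rad = 11.9417°
d = R·c = 6371.2 × 0.208422 = 1327.9 km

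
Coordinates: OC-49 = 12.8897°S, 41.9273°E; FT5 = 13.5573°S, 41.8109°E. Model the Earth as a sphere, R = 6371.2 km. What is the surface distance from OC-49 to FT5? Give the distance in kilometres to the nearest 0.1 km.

Δφ = -0.6676°,  Δλ = -0.1164°
a = sin²(Δφ/2) + cos φ₁ cos φ₂ sin²(Δλ/2) = 0.000035
c = 2·arcsin(√a) = 0.011818 rad = 0.6771°
d = R·c = 6371.2 × 0.011818 = 75.3 km

75.3 km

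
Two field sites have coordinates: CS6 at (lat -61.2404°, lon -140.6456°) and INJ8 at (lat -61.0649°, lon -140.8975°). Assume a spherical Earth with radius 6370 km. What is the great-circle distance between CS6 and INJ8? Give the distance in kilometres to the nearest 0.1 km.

Δφ = 0.1755°,  Δλ = -0.2519°
a = sin²(Δφ/2) + cos φ₁ cos φ₂ sin²(Δλ/2) = 0.000003
c = 2·arcsin(√a) = 0.003726 rad = 0.2135°
d = R·c = 6370 × 0.003726 = 23.7 km

23.7 km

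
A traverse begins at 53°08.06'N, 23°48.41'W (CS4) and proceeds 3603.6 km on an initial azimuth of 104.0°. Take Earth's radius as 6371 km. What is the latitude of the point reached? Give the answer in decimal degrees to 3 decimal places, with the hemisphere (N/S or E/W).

36.702°N

CS4: φ = +53.13433°, λ = -23.80683°
δ = d/R = 3603.6/6371 = 0.565625 rad
φ₂ = arcsin(sin φ₁ cos δ + cos φ₁ sin δ cos θ)
   = arcsin(0.80004·0.84425 + 0.59994·0.53594·-0.24192) = 36.70206°
λ₂ = λ₁ + atan2(sin θ sin δ cos φ₁, cos δ − sin φ₁ sin φ₂) = 16.62990°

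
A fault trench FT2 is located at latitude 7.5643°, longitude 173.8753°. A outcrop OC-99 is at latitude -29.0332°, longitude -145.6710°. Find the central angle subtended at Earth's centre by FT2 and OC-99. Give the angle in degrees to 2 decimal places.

Δφ = -36.5975°,  Δλ = 40.4537°
a = sin²(Δφ/2) + cos φ₁ cos φ₂ sin²(Δλ/2) = 0.202183
c = 2·arcsin(√a) = 0.932741 rad = 53.4421°

53.44°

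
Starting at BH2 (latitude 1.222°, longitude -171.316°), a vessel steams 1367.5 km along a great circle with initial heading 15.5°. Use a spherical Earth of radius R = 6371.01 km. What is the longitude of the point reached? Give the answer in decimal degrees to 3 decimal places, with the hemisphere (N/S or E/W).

167.966°W

δ = d/R = 1367.5/6371.01 = 0.214644 rad
φ₂ = arcsin(sin φ₁ cos δ + cos φ₁ sin δ cos θ)
   = arcsin(0.02133·0.97705 + 0.99977·0.21300·0.96363) = 13.06423°
λ₂ = λ₁ + atan2(sin θ sin δ cos φ₁, cos δ − sin φ₁ sin φ₂) = -167.96606°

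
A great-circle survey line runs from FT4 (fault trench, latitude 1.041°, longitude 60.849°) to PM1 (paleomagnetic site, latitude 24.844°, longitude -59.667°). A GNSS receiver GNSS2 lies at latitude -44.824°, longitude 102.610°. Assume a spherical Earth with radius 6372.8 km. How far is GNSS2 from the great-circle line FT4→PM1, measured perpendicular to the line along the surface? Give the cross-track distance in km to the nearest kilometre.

2619 km

δ₁₃ = central angle FT4→GNSS2 = 1.028417 rad  (haversine)
θ₁₃ = bearing FT4→GNSS2 = 146.526°,  θ₁₂ = bearing FT4→PM1 = 298.725°
dₓₜ = R·arcsin(sin δ₁₃ · sin(θ₁₃ − θ₁₂)) = 6372.8·arcsin(0.85648·sin(-152.199°)) = -2618.807 km
|dₓₜ| = 2618.807 km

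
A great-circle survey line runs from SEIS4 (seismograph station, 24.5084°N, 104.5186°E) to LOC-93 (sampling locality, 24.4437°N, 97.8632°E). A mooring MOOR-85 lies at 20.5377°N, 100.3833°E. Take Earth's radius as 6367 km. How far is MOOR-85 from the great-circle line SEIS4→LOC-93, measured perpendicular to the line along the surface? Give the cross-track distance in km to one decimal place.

δ₁₃ = central angle SEIS4→MOOR-85 = 0.096149 rad  (haversine)
θ₁₃ = bearing SEIS4→MOOR-85 = 224.702°,  θ₁₂ = bearing SEIS4→LOC-93 = 270.769°
dₓₜ = R·arcsin(sin δ₁₃ · sin(θ₁₃ − θ₁₂)) = 6367·arcsin(0.09600·sin(-46.067°)) = -440.533 km
|dₓₜ| = 440.533 km

440.5 km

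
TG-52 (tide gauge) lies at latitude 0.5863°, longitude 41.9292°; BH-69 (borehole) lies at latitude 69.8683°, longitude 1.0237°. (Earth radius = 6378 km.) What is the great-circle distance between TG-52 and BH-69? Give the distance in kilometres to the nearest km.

8277 km

Δφ = 69.2820°,  Δλ = -40.9055°
a = sin²(Δφ/2) + cos φ₁ cos φ₂ sin²(Δλ/2) = 0.365139
c = 2·arcsin(√a) = 1.297693 rad = 74.3523°
d = R·c = 6378 × 1.297693 = 8276.7 km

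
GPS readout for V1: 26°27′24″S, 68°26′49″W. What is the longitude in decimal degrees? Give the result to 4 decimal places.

68.4469°W

68° + 26′/60 + 49″/3600 = 68 + 0.43333 + 0.01361 = 68.4469°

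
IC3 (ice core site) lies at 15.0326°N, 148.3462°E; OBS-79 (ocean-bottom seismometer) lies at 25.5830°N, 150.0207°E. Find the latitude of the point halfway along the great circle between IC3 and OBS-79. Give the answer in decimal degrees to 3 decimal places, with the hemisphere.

Bx = cos φ₂ cos Δλ = 0.901576,  By = cos φ₂ sin Δλ = 0.026357
φₘ = atan2(sin φ₁ + sin φ₂, √((cos φ₁ + Bx)² + By²)) = 20.30979°
λₘ = λ₁ + atan2(By, cos φ₁ + Bx) = 149.15484°

20.310°N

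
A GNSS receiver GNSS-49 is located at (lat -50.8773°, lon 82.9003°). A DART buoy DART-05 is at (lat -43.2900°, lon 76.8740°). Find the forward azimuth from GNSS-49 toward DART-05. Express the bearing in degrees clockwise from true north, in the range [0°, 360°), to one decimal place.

Δλ = -6.0263°
y = sin Δλ · cos φ₂ = -0.076418
x = cos φ₁ sin φ₂ − sin φ₁ cos φ₂ cos Δλ = 0.128916
θ = atan2(y, x) = -30.6583° → 329.3417° (mod 360°)

329.3°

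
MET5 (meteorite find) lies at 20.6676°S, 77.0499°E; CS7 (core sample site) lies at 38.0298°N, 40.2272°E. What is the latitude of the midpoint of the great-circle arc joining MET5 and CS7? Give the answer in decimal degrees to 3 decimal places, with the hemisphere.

9.138°N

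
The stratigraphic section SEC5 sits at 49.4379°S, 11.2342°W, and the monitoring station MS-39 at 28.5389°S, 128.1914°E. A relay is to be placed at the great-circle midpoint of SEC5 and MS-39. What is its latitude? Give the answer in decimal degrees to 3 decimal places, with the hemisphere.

Bx = cos φ₂ cos Δλ = -0.667270,  By = cos φ₂ sin Δλ = 0.571402
φₘ = atan2(sin φ₁ + sin φ₂, √((cos φ₁ + Bx)² + By²)) = -65.20496°
λₘ = λ₁ + atan2(By, cos φ₁ + Bx) = 80.46973°

65.205°S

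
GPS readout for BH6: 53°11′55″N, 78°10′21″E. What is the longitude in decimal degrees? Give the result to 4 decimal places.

78.1725°E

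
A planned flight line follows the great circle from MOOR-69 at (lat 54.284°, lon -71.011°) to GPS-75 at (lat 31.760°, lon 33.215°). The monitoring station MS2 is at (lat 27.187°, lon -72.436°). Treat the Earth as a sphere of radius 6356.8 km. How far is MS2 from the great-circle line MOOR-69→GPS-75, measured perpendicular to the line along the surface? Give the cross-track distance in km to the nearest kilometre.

δ₁₃ = central angle MOOR-69→MS2 = 0.473284 rad  (haversine)
θ₁₃ = bearing MOOR-69→MS2 = 182.782°,  θ₁₂ = bearing MOOR-69→GPS-75 = 59.944°
dₓₜ = R·arcsin(sin δ₁₃ · sin(θ₁₃ − θ₁₂)) = 6356.8·arcsin(0.45581·sin(122.838°)) = 2498.328 km
|dₓₜ| = 2498.328 km

2498 km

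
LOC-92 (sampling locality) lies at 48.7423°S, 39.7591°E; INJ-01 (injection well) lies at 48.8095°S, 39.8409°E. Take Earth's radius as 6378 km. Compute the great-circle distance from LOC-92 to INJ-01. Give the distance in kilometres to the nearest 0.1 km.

9.6 km

Δφ = -0.0672°,  Δλ = 0.0818°
a = sin²(Δφ/2) + cos φ₁ cos φ₂ sin²(Δλ/2) = 0.000001
c = 2·arcsin(√a) = 0.001504 rad = 0.0861°
d = R·c = 6378 × 0.001504 = 9.6 km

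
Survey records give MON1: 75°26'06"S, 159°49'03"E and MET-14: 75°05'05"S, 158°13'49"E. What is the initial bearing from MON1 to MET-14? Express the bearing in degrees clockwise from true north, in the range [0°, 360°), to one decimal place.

310.2°

MON1: φ = -75.43500°, λ = +159.81750°
MET-14: φ = -75.08472°, λ = +158.23028°
Δλ = -1.5872°
y = sin Δλ · cos φ₂ = -0.007129
x = cos φ₁ sin φ₂ − sin φ₁ cos φ₂ cos Δλ = 0.006018
θ = atan2(y, x) = -49.8324° → 310.1676° (mod 360°)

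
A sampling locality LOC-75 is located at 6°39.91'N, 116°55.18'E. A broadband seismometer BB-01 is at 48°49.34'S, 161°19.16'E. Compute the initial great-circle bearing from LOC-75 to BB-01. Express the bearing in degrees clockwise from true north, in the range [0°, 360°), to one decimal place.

LOC-75: φ = +6.66517°, λ = +116.91967°
BB-01: φ = -48.82233°, λ = +161.31933°
Δλ = 44.3997°
y = sin Δλ · cos φ₂ = 0.460653
x = cos φ₁ sin φ₂ − sin φ₁ cos φ₂ cos Δλ = -0.802183
θ = atan2(y, x) = 150.1335° → 150.1335° (mod 360°)

150.1°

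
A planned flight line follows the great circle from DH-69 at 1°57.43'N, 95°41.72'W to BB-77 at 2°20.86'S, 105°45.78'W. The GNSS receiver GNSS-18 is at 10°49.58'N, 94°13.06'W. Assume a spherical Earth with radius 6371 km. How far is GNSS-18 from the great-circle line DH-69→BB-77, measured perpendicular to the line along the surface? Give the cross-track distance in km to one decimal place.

842.6 km

DH-69: φ = +1.95717°, λ = -95.69533°
BB-77: φ = -2.34767°, λ = -105.76300°
GNSS-18: φ = +10.82633°, λ = -94.21767°
δ₁₃ = central angle DH-69→GNSS-18 = 0.156899 rad  (haversine)
θ₁₃ = bearing DH-69→GNSS-18 = 9.328°,  θ₁₂ = bearing DH-69→BB-77 = 246.890°
dₓₜ = R·arcsin(sin δ₁₃ · sin(θ₁₃ − θ₁₂)) = 6371·arcsin(0.15626·sin(-237.561°)) = 842.630 km
|dₓₜ| = 842.630 km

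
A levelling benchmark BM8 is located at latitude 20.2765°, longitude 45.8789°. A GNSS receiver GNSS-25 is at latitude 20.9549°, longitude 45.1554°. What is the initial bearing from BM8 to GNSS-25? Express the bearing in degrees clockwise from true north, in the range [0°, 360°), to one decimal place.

315.2°

Δλ = -0.7235°
y = sin Δλ · cos φ₂ = -0.011792
x = cos φ₁ sin φ₂ − sin φ₁ cos φ₂ cos Δλ = 0.011866
θ = atan2(y, x) = -44.8212° → 315.1788° (mod 360°)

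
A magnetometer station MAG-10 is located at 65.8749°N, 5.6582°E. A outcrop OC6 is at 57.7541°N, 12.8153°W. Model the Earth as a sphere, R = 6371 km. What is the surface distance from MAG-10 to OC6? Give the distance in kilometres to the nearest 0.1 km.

Δφ = -8.1208°,  Δλ = -18.4735°
a = sin²(Δφ/2) + cos φ₁ cos φ₂ sin²(Δλ/2) = 0.010633
c = 2·arcsin(√a) = 0.206596 rad = 11.8371°
d = R·c = 6371 × 0.206596 = 1316.2 km

1316.2 km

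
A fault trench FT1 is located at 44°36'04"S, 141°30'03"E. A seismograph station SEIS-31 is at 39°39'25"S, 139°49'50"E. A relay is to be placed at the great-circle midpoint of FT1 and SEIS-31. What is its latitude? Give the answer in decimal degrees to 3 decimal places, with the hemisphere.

42.132°S

FT1: φ = -44.60111°, λ = +141.50083°
SEIS-31: φ = -39.65694°, λ = +139.83056°
Bx = cos φ₂ cos Δλ = 0.769552,  By = cos φ₂ sin Δλ = -0.022440
φₘ = atan2(sin φ₁ + sin φ₂, √((cos φ₁ + Bx)² + By²)) = -42.13205°
λₘ = λ₁ + atan2(By, cos φ₁ + Bx) = 140.63308°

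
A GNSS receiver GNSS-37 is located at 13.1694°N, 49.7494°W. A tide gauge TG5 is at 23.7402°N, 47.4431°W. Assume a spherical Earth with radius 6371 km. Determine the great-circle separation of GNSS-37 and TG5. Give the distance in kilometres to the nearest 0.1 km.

Δφ = 10.5708°,  Δλ = 2.3063°
a = sin²(Δφ/2) + cos φ₁ cos φ₂ sin²(Δλ/2) = 0.008847
c = 2·arcsin(√a) = 0.188390 rad = 10.7940°
d = R·c = 6371 × 0.188390 = 1200.2 km

1200.2 km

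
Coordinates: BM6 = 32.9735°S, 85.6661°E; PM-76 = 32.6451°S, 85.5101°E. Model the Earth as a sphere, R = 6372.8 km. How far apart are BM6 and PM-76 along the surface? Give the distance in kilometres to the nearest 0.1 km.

Δφ = 0.3284°,  Δλ = -0.1560°
a = sin²(Δφ/2) + cos φ₁ cos φ₂ sin²(Δλ/2) = 0.000010
c = 2·arcsin(√a) = 0.006172 rad = 0.3536°
d = R·c = 6372.8 × 0.006172 = 39.3 km

39.3 km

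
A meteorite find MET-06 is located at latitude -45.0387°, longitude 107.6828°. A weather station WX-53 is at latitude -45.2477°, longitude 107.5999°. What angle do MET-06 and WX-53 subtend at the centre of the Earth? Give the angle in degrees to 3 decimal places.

Δφ = -0.2090°,  Δλ = -0.0829°
a = sin²(Δφ/2) + cos φ₁ cos φ₂ sin²(Δλ/2) = 0.000004
c = 2·arcsin(√a) = 0.003788 rad = 0.2170°

0.217°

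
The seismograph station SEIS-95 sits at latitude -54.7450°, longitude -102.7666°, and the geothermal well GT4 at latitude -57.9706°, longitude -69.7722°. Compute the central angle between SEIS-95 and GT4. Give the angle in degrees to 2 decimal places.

Δφ = -3.2256°,  Δλ = 32.9944°
a = sin²(Δφ/2) + cos φ₁ cos φ₂ sin²(Δλ/2) = 0.025478
c = 2·arcsin(√a) = 0.320607 rad = 18.3694°

18.37°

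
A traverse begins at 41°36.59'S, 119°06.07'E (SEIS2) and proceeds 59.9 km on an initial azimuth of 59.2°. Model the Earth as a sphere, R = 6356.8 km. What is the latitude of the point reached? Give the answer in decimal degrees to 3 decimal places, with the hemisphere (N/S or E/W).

41.332°S

SEIS2: φ = -41.60983°, λ = +119.10117°
δ = d/R = 59.9/6356.8 = 0.009423 rad
φ₂ = arcsin(sin φ₁ cos δ + cos φ₁ sin δ cos θ)
   = arcsin(-0.66405·0.99996 + 0.74768·0.00942·0.51204) = -41.33173°
λ₂ = λ₁ + atan2(sin θ sin δ cos φ₁, cos δ − sin φ₁ sin φ₂) = 119.71876°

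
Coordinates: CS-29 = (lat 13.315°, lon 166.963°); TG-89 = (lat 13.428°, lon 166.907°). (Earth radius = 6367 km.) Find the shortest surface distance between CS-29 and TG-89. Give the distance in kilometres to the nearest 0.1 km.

Δφ = 0.1130°,  Δλ = -0.0560°
a = sin²(Δφ/2) + cos φ₁ cos φ₂ sin²(Δλ/2) = 0.000001
c = 2·arcsin(√a) = 0.002189 rad = 0.1254°
d = R·c = 6367 × 0.002189 = 13.9 km

13.9 km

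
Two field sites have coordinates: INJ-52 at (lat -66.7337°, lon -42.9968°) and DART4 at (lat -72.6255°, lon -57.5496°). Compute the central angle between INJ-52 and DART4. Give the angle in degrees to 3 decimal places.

Δφ = -5.8918°,  Δλ = -14.5528°
a = sin²(Δφ/2) + cos φ₁ cos φ₂ sin²(Δλ/2) = 0.004533
c = 2·arcsin(√a) = 0.134764 rad = 7.7214°

7.721°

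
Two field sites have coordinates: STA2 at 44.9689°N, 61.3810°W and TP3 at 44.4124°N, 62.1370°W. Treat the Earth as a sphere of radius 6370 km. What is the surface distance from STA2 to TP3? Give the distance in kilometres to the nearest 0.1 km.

Δφ = -0.5565°,  Δλ = -0.7560°
a = sin²(Δφ/2) + cos φ₁ cos φ₂ sin²(Δλ/2) = 0.000046
c = 2·arcsin(√a) = 0.013503 rad = 0.7737°
d = R·c = 6370 × 0.013503 = 86.0 km

86.0 km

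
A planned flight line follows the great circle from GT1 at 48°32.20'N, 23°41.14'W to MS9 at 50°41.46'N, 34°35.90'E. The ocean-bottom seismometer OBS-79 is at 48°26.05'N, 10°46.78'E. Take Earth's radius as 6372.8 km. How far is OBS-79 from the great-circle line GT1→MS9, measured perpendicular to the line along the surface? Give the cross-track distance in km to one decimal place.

GT1: φ = +48.53667°, λ = -23.68567°
MS9: φ = +50.69100°, λ = +34.59833°
OBS-79: φ = +48.43417°, λ = +10.77967°
δ₁₃ = central angle GT1→OBS-79 = 0.395291 rad  (haversine)
θ₁₃ = bearing GT1→OBS-79 = 77.174°,  θ₁₂ = bearing GT1→MS9 = 64.007°
dₓₜ = R·arcsin(sin δ₁₃ · sin(θ₁₃ − θ₁₂)) = 6372.8·arcsin(0.38508·sin(13.167°)) = 559.700 km
|dₓₜ| = 559.700 km

559.7 km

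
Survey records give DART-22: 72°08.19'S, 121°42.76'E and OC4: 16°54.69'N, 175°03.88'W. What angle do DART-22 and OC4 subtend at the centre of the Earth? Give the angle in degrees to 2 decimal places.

98.32°

DART-22: φ = -72.13650°, λ = +121.71267°
OC4: φ = +16.91150°, λ = -175.06467°
Δφ = 89.0480°,  Δλ = 63.2227°
a = sin²(Δφ/2) + cos φ₁ cos φ₂ sin²(Δλ/2) = 0.572324
c = 2·arcsin(√a) = 1.715954 rad = 98.3169°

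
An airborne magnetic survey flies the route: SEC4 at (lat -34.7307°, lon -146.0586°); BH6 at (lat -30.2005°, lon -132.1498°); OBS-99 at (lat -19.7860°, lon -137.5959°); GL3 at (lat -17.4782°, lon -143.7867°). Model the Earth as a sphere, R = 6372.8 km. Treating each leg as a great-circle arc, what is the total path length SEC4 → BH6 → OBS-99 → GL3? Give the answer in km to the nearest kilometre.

SEC4→BH6: c = 0.219301 rad, d = 1397.56 km
BH6→OBS-99: c = 0.201064 rad, d = 1281.34 km
OBS-99→GL3: c = 0.110011 rad, d = 701.08 km
Total = 1397.56 + 1281.34 + 701.08 = 3379.98 km

3380 km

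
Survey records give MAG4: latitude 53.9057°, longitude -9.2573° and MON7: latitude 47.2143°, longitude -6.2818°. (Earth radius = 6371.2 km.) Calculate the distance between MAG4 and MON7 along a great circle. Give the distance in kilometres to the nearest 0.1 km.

773.0 km

Δφ = -6.6914°,  Δλ = 2.9755°
a = sin²(Δφ/2) + cos φ₁ cos φ₂ sin²(Δλ/2) = 0.003676
c = 2·arcsin(√a) = 0.121329 rad = 6.9516°
d = R·c = 6371.2 × 0.121329 = 773.0 km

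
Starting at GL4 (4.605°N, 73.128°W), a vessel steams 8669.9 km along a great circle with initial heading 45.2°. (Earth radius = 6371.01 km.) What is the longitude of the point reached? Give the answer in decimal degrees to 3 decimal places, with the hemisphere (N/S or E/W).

δ = d/R = 8669.9/6371.01 = 1.360836 rad
φ₂ = arcsin(sin φ₁ cos δ + cos φ₁ sin δ cos θ)
   = arcsin(0.08029·0.20842 + 0.99677·0.97804·0.70463) = 44.72207°
λ₂ = λ₁ + atan2(sin θ sin δ cos φ₁, cos δ − sin φ₁ sin φ₂) = 4.48497°

4.485°E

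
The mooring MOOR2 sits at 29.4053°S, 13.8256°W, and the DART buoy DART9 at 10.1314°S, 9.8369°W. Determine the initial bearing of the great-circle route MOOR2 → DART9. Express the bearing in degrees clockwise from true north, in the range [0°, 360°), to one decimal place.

11.8°

Δλ = 3.9887°
y = sin Δλ · cos φ₂ = 0.068475
x = cos φ₁ sin φ₂ − sin φ₁ cos φ₂ cos Δλ = 0.328914
θ = atan2(y, x) = 11.7602° → 11.7602° (mod 360°)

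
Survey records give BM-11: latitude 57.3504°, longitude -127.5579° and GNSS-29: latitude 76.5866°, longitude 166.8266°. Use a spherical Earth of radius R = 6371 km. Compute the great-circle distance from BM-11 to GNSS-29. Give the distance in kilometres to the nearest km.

Δφ = 19.2362°,  Δλ = -65.6155°
a = sin²(Δφ/2) + cos φ₁ cos φ₂ sin²(Δλ/2) = 0.064656
c = 2·arcsin(√a) = 0.514199 rad = 29.4614°
d = R·c = 6371 × 0.514199 = 3276.0 km

3276 km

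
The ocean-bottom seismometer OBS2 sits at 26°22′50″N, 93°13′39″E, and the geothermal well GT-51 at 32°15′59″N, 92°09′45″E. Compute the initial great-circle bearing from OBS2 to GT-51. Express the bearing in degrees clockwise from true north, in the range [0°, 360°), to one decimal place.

351.3°

OBS2: φ = +26.38056°, λ = +93.22750°
GT-51: φ = +32.26639°, λ = +92.16250°
Δλ = -1.0650°
y = sin Δλ · cos φ₂ = -0.015716
x = cos φ₁ sin φ₂ − sin φ₁ cos φ₂ cos Δλ = 0.102611
θ = atan2(y, x) = -8.7080° → 351.2920° (mod 360°)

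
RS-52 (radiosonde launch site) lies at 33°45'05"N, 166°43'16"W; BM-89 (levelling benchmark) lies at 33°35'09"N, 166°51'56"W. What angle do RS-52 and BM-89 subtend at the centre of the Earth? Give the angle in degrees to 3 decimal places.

0.205°

RS-52: φ = +33.75139°, λ = -166.72111°
BM-89: φ = +33.58583°, λ = -166.86556°
Δφ = -0.1656°,  Δλ = -0.1444°
a = sin²(Δφ/2) + cos φ₁ cos φ₂ sin²(Δλ/2) = 0.000003
c = 2·arcsin(√a) = 0.003571 rad = 0.2046°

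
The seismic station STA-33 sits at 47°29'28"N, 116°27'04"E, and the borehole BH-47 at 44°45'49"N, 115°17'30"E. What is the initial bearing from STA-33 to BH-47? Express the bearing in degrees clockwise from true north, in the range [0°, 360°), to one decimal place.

STA-33: φ = +47.49111°, λ = +116.45111°
BH-47: φ = +44.76361°, λ = +115.29167°
Δλ = -1.1594°
y = sin Δλ · cos φ₂ = -0.014367
x = cos φ₁ sin φ₂ − sin φ₁ cos φ₂ cos Δλ = -0.047479
θ = atan2(y, x) = -163.1642° → 196.8358° (mod 360°)

196.8°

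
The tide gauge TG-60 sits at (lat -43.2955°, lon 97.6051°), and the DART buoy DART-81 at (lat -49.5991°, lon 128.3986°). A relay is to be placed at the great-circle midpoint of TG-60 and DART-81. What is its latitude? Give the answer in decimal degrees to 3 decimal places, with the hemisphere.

Bx = cos φ₂ cos Δλ = 0.556757,  By = cos φ₂ sin Δλ = 0.331808
φₘ = atan2(sin φ₁ + sin φ₂, √((cos φ₁ + Bx)² + By²)) = -47.48820°
λₘ = λ₁ + atan2(By, cos φ₁ + Bx) = 112.08805°

47.488°S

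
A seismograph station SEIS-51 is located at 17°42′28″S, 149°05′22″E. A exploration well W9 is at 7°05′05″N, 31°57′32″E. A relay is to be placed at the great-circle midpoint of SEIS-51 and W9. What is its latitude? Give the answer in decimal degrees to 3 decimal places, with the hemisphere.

10.102°S

SEIS-51: φ = -17.70778°, λ = +149.08944°
W9: φ = +7.08472°, λ = +31.95889°
Bx = cos φ₂ cos Δλ = -0.452538,  By = cos φ₂ sin Δλ = -0.883175
φₘ = atan2(sin φ₁ + sin φ₂, √((cos φ₁ + Bx)² + By²)) = -10.10215°
λₘ = λ₁ + atan2(By, cos φ₁ + Bx) = 88.60940°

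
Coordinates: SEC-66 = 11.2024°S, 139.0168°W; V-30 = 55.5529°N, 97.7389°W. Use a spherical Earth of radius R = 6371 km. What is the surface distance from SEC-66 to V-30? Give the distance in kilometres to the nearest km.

8353 km

Δφ = 66.7553°,  Δλ = 41.2779°
a = sin²(Δφ/2) + cos φ₁ cos φ₂ sin²(Δλ/2) = 0.371608
c = 2·arcsin(√a) = 1.311103 rad = 75.1206°
d = R·c = 6371 × 1.311103 = 8353.0 km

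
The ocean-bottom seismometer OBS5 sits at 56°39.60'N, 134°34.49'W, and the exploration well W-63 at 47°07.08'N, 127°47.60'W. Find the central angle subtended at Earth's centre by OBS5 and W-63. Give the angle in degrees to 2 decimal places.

OBS5: φ = +56.66000°, λ = -134.57483°
W-63: φ = +47.11800°, λ = -127.79333°
Δφ = -9.5420°,  Δλ = 6.7815°
a = sin²(Δφ/2) + cos φ₁ cos φ₂ sin²(Δλ/2) = 0.008226
c = 2·arcsin(√a) = 0.181646 rad = 10.4075°

10.41°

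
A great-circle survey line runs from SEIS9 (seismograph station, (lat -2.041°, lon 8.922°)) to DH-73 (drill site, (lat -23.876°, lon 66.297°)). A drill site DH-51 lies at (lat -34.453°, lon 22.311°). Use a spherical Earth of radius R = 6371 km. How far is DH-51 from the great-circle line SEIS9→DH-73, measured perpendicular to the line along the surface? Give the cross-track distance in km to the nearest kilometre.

δ₁₃ = central angle SEIS9→DH-51 = 0.606202 rad  (haversine)
θ₁₃ = bearing SEIS9→DH-51 = 160.419°,  θ₁₂ = bearing SEIS9→DH-73 = 116.676°
dₓₜ = R·arcsin(sin δ₁₃ · sin(θ₁₃ − θ₁₂)) = 6371·arcsin(0.56975·sin(43.743°)) = 2579.701 km
|dₓₜ| = 2579.701 km

2580 km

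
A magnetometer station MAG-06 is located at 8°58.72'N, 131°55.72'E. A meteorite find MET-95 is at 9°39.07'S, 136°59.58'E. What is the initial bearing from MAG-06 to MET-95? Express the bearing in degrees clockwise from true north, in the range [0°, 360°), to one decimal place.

MAG-06: φ = +8.97867°, λ = +131.92867°
MET-95: φ = -9.65117°, λ = +136.99300°
Δλ = 5.0643°
y = sin Δλ · cos φ₂ = 0.087025
x = cos φ₁ sin φ₂ − sin φ₁ cos φ₂ cos Δλ = -0.318852
θ = atan2(y, x) = 164.7340° → 164.7340° (mod 360°)

164.7°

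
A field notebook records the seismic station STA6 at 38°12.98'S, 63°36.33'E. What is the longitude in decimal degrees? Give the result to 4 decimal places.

63° + 36.33′/60 = 63 + 0.60550 = 63.6055°

63.6055°E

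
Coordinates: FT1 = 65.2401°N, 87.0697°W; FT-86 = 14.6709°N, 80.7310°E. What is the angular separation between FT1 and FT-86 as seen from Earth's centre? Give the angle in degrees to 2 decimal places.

Δφ = -50.5692°,  Δλ = 167.8007°
a = sin²(Δφ/2) + cos φ₁ cos φ₂ sin²(Δλ/2) = 0.583014
c = 2·arcsin(√a) = 1.737597 rad = 99.5570°

99.56°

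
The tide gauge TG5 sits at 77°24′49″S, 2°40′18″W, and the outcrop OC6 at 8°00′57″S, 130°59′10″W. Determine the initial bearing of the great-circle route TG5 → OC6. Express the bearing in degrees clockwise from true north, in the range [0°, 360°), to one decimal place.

231.0°

TG5: φ = -77.41361°, λ = -2.67167°
OC6: φ = -8.01583°, λ = -130.98611°
Δλ = -128.3144°
y = sin Δλ · cos φ₂ = -0.776954
x = cos φ₁ sin φ₂ − sin φ₁ cos φ₂ cos Δλ = -0.629553
θ = atan2(y, x) = -129.0173° → 230.9827° (mod 360°)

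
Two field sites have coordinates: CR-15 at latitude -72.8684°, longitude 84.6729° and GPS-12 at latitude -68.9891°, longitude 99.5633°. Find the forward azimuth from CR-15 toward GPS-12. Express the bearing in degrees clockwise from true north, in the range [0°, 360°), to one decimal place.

Δλ = 14.8904°
y = sin Δλ · cos φ₂ = 0.092136
x = cos φ₁ sin φ₂ − sin φ₁ cos φ₂ cos Δλ = 0.056149
θ = atan2(y, x) = 58.6413° → 58.6413° (mod 360°)

58.6°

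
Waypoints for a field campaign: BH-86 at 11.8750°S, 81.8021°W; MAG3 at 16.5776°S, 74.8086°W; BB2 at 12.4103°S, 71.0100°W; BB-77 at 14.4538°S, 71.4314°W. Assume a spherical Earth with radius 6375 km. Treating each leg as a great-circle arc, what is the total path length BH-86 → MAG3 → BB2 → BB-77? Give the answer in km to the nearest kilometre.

1768 km

BH-86→MAG3: c = 0.143961 rad, d = 917.75 km
MAG3→BB2: c = 0.096995 rad, d = 618.34 km
BB2→BB-77: c = 0.036376 rad, d = 231.90 km
Total = 917.75 + 618.34 + 231.90 = 1767.99 km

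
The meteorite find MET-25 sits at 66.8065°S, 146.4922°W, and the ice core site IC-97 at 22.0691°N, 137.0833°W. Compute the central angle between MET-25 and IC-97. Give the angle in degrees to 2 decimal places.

89.16°

Δφ = 88.8756°,  Δλ = 9.4089°
a = sin²(Δφ/2) + cos φ₁ cos φ₂ sin²(Δλ/2) = 0.492643
c = 2·arcsin(√a) = 1.556083 rad = 89.1570°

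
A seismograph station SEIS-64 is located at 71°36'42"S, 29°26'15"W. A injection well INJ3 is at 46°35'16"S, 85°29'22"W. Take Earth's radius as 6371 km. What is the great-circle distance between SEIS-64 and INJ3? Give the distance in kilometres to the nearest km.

SEIS-64: φ = -71.61167°, λ = -29.43750°
INJ3: φ = -46.58778°, λ = -85.48944°
Δφ = 25.0239°,  Δλ = -56.0519°
a = sin²(Δφ/2) + cos φ₁ cos φ₂ sin²(Δλ/2) = 0.094798
c = 2·arcsin(√a) = 0.625955 rad = 35.8646°
d = R·c = 6371 × 0.625955 = 3988.0 km

3988 km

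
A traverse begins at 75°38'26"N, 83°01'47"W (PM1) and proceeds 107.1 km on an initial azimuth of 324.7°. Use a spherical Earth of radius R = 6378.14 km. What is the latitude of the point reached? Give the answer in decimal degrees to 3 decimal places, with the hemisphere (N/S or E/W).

76.415°N

PM1: φ = +75.64056°, λ = -83.02972°
δ = d/R = 107.1/6378.14 = 0.016792 rad
φ₂ = arcsin(sin φ₁ cos δ + cos φ₁ sin δ cos θ)
   = arcsin(0.96876·0.99986 + 0.24800·0.01679·0.81614) = 76.41462°
λ₂ = λ₁ + atan2(sin θ sin δ cos φ₁, cos δ − sin φ₁ sin φ₂) = -85.39711°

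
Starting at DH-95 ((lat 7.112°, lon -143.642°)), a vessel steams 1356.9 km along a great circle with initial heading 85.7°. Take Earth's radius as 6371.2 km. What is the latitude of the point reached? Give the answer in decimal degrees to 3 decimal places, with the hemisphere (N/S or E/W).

δ = d/R = 1356.9/6371.2 = 0.212974 rad
φ₂ = arcsin(sin φ₁ cos δ + cos φ₁ sin δ cos θ)
   = arcsin(0.12381·0.97741 + 0.99231·0.21137·0.07498) = 7.85914°
λ₂ = λ₁ + atan2(sin θ sin δ cos φ₁, cos δ − sin φ₁ sin φ₂) = -131.35720°

7.859°N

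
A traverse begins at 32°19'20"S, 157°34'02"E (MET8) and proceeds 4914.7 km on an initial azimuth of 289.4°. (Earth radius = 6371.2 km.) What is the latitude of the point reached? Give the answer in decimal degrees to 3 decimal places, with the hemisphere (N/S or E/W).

MET8: φ = -32.32222°, λ = +157.56722°
δ = d/R = 4914.7/6371.2 = 0.771393 rad
φ₂ = arcsin(sin φ₁ cos δ + cos φ₁ sin δ cos θ)
   = arcsin(-0.53468·0.71694 + 0.84505·0.69713·0.33216) = -10.81579°
λ₂ = λ₁ + atan2(sin θ sin δ cos φ₁, cos δ − sin φ₁ sin φ₂) = 115.54293°

10.816°S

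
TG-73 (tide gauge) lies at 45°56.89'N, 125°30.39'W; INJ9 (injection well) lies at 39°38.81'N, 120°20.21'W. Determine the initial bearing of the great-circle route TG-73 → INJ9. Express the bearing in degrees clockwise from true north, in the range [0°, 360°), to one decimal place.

147.2°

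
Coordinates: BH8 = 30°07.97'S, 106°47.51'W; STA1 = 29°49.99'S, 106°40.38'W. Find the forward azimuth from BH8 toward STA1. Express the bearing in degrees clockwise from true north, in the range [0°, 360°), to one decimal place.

19.0°

BH8: φ = -30.13283°, λ = -106.79183°
STA1: φ = -29.83317°, λ = -106.67300°
Δλ = 0.1188°
y = sin Δλ · cos φ₂ = 0.001799
x = cos φ₁ sin φ₂ − sin φ₁ cos φ₂ cos Δλ = 0.005229
θ = atan2(y, x) = 18.9864° → 18.9864° (mod 360°)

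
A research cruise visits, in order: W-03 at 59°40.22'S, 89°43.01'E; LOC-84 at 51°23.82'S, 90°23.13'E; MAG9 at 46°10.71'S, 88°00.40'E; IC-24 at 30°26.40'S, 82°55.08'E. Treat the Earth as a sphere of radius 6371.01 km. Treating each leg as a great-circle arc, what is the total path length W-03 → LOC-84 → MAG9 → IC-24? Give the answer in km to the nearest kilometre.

3331 km

W-03: φ = -59.67033°, λ = +89.71683°
LOC-84: φ = -51.39700°, λ = +90.38550°
MAG9: φ = -46.17850°, λ = +88.00667°
IC-24: φ = -30.44000°, λ = +82.91800°
W-03→LOC-84: c = 0.144546 rad, d = 920.90 km
LOC-84→MAG9: c = 0.095085 rad, d = 605.79 km
MAG9→IC-24: c = 0.283234 rad, d = 1804.48 km
Total = 920.90 + 605.79 + 1804.48 = 3331.18 km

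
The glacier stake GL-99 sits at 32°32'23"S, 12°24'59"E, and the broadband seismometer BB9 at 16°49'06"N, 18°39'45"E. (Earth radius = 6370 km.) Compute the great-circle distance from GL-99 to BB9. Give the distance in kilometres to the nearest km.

5528 km

GL-99: φ = -32.53972°, λ = +12.41639°
BB9: φ = +16.81833°, λ = +18.66250°
Δφ = 49.3581°,  Δλ = 6.2461°
a = sin²(Δφ/2) + cos φ₁ cos φ₂ sin²(Δλ/2) = 0.176730
c = 2·arcsin(√a) = 0.867757 rad = 49.7188°
d = R·c = 6370 × 0.867757 = 5527.6 km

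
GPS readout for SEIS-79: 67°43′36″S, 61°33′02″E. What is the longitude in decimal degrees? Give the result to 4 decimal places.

61° + 33′/60 + 2″/3600 = 61 + 0.55000 + 0.00056 = 61.5506°

61.5506°E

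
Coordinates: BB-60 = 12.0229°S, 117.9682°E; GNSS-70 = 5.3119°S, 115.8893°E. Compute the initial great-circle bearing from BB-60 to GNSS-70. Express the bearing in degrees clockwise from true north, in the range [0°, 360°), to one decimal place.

Δλ = -2.0789°
y = sin Δλ · cos φ₂ = -0.036120
x = cos φ₁ sin φ₂ − sin φ₁ cos φ₂ cos Δλ = 0.116725
θ = atan2(y, x) = -17.1944° → 342.8056° (mod 360°)

342.8°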